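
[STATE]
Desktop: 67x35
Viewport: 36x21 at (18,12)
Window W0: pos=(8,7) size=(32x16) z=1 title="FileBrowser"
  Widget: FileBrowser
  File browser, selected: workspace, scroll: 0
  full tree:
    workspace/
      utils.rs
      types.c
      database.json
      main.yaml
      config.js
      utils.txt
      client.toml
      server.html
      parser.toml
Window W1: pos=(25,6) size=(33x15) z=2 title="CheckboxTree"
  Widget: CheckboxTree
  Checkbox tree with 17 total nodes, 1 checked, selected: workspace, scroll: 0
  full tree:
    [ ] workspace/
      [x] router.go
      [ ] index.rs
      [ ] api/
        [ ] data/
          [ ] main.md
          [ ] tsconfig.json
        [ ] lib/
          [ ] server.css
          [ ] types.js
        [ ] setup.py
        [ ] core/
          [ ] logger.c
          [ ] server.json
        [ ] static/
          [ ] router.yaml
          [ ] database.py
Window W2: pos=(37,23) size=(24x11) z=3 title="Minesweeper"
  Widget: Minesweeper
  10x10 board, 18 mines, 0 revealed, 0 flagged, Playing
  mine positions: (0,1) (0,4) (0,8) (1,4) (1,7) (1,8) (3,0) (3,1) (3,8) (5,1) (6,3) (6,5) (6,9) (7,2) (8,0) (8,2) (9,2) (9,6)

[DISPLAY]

.c     ┃   [ ] api/                 
ase.jso┃     [ ] data/              
yaml   ┃       [ ] main.md          
g.js   ┃       [ ] tsconfig.json    
.txt   ┃     [ ] lib/               
t.toml ┃       [ ] server.css       
r.html ┃       [ ] types.js         
r.toml ┃     [ ] setup.py           
       ┗━━━━━━━━━━━━━━━━━━━━━━━━━━━━
                     ┃              
━━━━━━━━━━━━━━━━━━━━━┛              
                   ┏━━━━━━━━━━━━━━━━
                   ┃ Minesweeper    
                   ┠────────────────
                   ┃■■■■■■■■■■      
                   ┃■■■■■■■■■■      
                   ┃■■■■■■■■■■      
                   ┃■■■■■■■■■■      
                   ┃■■■■■■■■■■      
                   ┃■■■■■■■■■■      
                   ┃■■■■■■■■■■      


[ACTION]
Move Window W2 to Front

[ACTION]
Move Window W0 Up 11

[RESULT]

r.toml ┃   [ ] api/                 
       ┃     [ ] data/              
       ┃       [ ] main.md          
━━━━━━━┃       [ ] tsconfig.json    
       ┃     [ ] lib/               
       ┃       [ ] server.css       
       ┃       [ ] types.js         
       ┃     [ ] setup.py           
       ┗━━━━━━━━━━━━━━━━━━━━━━━━━━━━
                                    
                                    
                   ┏━━━━━━━━━━━━━━━━
                   ┃ Minesweeper    
                   ┠────────────────
                   ┃■■■■■■■■■■      
                   ┃■■■■■■■■■■      
                   ┃■■■■■■■■■■      
                   ┃■■■■■■■■■■      
                   ┃■■■■■■■■■■      
                   ┃■■■■■■■■■■      
                   ┃■■■■■■■■■■      


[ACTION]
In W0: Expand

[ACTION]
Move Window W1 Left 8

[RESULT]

   [ ] api/                    ┃    
     [ ] data/                 ┃    
       [ ] main.md             ┃    
       [ ] tsconfig.json       ┃    
     [ ] lib/                  ┃    
       [ ] server.css          ┃    
       [ ] types.js            ┃    
     [ ] setup.py              ┃    
━━━━━━━━━━━━━━━━━━━━━━━━━━━━━━━┛    
                                    
                                    
                   ┏━━━━━━━━━━━━━━━━
                   ┃ Minesweeper    
                   ┠────────────────
                   ┃■■■■■■■■■■      
                   ┃■■■■■■■■■■      
                   ┃■■■■■■■■■■      
                   ┃■■■■■■■■■■      
                   ┃■■■■■■■■■■      
                   ┃■■■■■■■■■■      
                   ┃■■■■■■■■■■      


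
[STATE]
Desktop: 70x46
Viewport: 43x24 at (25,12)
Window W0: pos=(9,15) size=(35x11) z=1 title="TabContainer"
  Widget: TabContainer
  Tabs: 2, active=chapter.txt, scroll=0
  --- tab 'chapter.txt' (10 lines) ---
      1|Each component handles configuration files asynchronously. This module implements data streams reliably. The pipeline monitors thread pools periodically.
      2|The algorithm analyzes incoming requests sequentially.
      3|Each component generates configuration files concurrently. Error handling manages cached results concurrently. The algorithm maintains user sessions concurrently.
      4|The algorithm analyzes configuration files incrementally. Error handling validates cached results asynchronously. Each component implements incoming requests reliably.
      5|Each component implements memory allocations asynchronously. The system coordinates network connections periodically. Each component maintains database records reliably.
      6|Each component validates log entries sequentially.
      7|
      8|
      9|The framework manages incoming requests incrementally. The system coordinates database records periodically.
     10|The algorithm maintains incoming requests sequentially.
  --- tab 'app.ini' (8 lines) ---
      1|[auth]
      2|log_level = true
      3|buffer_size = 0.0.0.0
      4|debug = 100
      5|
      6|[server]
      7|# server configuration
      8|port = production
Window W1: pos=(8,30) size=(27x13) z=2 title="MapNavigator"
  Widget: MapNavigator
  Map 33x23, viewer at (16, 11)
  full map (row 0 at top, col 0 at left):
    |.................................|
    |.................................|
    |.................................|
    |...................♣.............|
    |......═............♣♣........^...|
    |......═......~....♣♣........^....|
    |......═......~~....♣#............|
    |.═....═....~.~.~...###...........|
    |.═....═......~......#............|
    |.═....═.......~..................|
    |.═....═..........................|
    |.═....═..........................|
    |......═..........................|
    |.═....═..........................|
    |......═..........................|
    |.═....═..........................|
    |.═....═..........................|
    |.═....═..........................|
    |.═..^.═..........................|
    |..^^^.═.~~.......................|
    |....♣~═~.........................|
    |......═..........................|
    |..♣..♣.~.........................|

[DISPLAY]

                                           
                                           
                                           
━━━━━━━━━━━━━━━━━━┓                        
                  ┃                        
──────────────────┨                        
app.ini           ┃                        
──────────────────┃                        
handles configurat┃                        
nalyzes incoming r┃                        
generates configur┃                        
nalyzes configurat┃                        
implements memory ┃                        
━━━━━━━━━━━━━━━━━━┛                        
                                           
                                           
                                           
                                           
━━━━━━━━━┓                                 
         ┃                                 
─────────┨                                 
##.......┃                                 
#........┃                                 
.........┃                                 


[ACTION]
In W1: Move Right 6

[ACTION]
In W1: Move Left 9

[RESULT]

                                           
                                           
                                           
━━━━━━━━━━━━━━━━━━┓                        
                  ┃                        
──────────────────┨                        
app.ini           ┃                        
──────────────────┃                        
handles configurat┃                        
nalyzes incoming r┃                        
generates configur┃                        
nalyzes configurat┃                        
implements memory ┃                        
━━━━━━━━━━━━━━━━━━┛                        
                                           
                                           
                                           
                                           
━━━━━━━━━┓                                 
         ┃                                 
─────────┨                                 
..###....┃                                 
...#.....┃                                 
.........┃                                 


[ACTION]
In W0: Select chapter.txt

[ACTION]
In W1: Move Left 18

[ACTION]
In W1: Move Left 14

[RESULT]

                                           
                                           
                                           
━━━━━━━━━━━━━━━━━━┓                        
                  ┃                        
──────────────────┨                        
app.ini           ┃                        
──────────────────┃                        
handles configurat┃                        
nalyzes incoming r┃                        
generates configur┃                        
nalyzes configurat┃                        
implements memory ┃                        
━━━━━━━━━━━━━━━━━━┛                        
                                           
                                           
                                           
                                           
━━━━━━━━━┓                                 
         ┃                                 
─────────┨                                 
..═....~.┃                                 
..═......┃                                 
..═......┃                                 


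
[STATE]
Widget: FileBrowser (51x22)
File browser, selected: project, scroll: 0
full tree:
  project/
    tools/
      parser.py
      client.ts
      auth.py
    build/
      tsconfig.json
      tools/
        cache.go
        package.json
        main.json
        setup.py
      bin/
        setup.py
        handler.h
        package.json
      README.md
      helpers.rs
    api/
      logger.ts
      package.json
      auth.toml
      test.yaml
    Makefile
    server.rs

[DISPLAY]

> [-] project/                                     
    [+] tools/                                     
    [+] build/                                     
    [+] api/                                       
    Makefile                                       
    server.rs                                      
                                                   
                                                   
                                                   
                                                   
                                                   
                                                   
                                                   
                                                   
                                                   
                                                   
                                                   
                                                   
                                                   
                                                   
                                                   
                                                   


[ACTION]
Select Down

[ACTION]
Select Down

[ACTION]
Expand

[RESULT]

  [-] project/                                     
    [+] tools/                                     
  > [-] build/                                     
      tsconfig.json                                
      [+] tools/                                   
      [+] bin/                                     
      README.md                                    
      helpers.rs                                   
    [+] api/                                       
    Makefile                                       
    server.rs                                      
                                                   
                                                   
                                                   
                                                   
                                                   
                                                   
                                                   
                                                   
                                                   
                                                   
                                                   


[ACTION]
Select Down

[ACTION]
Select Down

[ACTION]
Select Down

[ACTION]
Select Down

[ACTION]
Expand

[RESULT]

  [-] project/                                     
    [+] tools/                                     
    [-] build/                                     
      tsconfig.json                                
      [+] tools/                                   
      [+] bin/                                     
    > README.md                                    
      helpers.rs                                   
    [+] api/                                       
    Makefile                                       
    server.rs                                      
                                                   
                                                   
                                                   
                                                   
                                                   
                                                   
                                                   
                                                   
                                                   
                                                   
                                                   


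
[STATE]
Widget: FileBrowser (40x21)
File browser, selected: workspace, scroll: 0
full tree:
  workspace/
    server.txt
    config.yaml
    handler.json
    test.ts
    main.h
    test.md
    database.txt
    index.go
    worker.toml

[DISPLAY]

> [-] workspace/                        
    server.txt                          
    config.yaml                         
    handler.json                        
    test.ts                             
    main.h                              
    test.md                             
    database.txt                        
    index.go                            
    worker.toml                         
                                        
                                        
                                        
                                        
                                        
                                        
                                        
                                        
                                        
                                        
                                        


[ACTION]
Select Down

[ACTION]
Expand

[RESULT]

  [-] workspace/                        
  > server.txt                          
    config.yaml                         
    handler.json                        
    test.ts                             
    main.h                              
    test.md                             
    database.txt                        
    index.go                            
    worker.toml                         
                                        
                                        
                                        
                                        
                                        
                                        
                                        
                                        
                                        
                                        
                                        


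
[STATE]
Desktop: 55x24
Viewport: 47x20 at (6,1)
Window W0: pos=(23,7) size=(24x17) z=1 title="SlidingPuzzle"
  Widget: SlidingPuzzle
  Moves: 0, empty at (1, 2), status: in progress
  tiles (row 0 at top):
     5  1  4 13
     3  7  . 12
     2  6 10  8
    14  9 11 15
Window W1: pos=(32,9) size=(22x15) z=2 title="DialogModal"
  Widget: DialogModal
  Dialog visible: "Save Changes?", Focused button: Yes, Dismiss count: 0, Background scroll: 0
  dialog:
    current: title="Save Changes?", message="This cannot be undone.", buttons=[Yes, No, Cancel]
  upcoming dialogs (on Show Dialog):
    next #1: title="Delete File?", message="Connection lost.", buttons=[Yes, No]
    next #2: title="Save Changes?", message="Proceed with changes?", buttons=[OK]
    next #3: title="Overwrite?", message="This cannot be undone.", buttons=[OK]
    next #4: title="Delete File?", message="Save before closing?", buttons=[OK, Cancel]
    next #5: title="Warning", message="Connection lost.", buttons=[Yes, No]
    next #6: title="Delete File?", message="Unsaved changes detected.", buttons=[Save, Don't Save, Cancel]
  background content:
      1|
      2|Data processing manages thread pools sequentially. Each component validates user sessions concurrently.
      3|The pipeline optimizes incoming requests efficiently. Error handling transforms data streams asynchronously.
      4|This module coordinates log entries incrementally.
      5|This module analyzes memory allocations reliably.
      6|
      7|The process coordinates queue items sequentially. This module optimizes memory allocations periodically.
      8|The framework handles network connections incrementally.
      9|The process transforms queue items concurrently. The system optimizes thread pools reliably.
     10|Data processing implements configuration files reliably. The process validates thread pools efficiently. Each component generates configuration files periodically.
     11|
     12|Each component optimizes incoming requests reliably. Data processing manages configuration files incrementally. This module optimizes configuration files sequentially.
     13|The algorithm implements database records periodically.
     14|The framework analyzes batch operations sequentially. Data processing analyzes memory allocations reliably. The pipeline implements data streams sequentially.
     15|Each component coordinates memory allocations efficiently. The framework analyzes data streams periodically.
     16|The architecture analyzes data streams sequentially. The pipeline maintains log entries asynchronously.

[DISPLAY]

                                               
                                               
                                               
                                               
                                               
                                               
                 ┏━━━━━━━━━━━━━━━━━━━━━━┓      
                 ┃ SlidingPuzzle        ┃      
                 ┠────────┏━━━━━━━━━━━━━━━━━━━━
                 ┃┌────┬──┃ DialogModal        
                 ┃│  5 │  ┠────────────────────
                 ┃├────┼──┃                    
                 ┃│  3 │  ┃Data processing mana
                 ┃├────┼──┃The pipeline optimiz
                 ┃│  2 │  ┃Th┌──────────────┐na
                 ┃├────┼──┃Th│Save Changes? │es
                 ┃│ 14 │  ┃  │This cannot be│  
                 ┃└────┴──┃Th│[Yes]  No   Ca│na
                 ┃Moves: 0┃Th└──────────────┘le
                 ┃        ┃The process transfor


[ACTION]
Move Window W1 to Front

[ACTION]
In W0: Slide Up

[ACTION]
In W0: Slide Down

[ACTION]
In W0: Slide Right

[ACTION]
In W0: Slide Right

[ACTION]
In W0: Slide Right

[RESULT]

                                               
                                               
                                               
                                               
                                               
                                               
                 ┏━━━━━━━━━━━━━━━━━━━━━━┓      
                 ┃ SlidingPuzzle        ┃      
                 ┠────────┏━━━━━━━━━━━━━━━━━━━━
                 ┃┌────┬──┃ DialogModal        
                 ┃│  5 │  ┠────────────────────
                 ┃├────┼──┃                    
                 ┃│    │  ┃Data processing mana
                 ┃├────┼──┃The pipeline optimiz
                 ┃│  2 │  ┃Th┌──────────────┐na
                 ┃├────┼──┃Th│Save Changes? │es
                 ┃│ 14 │  ┃  │This cannot be│  
                 ┃└────┴──┃Th│[Yes]  No   Ca│na
                 ┃Moves: 4┃Th└──────────────┘le
                 ┃        ┃The process transfor


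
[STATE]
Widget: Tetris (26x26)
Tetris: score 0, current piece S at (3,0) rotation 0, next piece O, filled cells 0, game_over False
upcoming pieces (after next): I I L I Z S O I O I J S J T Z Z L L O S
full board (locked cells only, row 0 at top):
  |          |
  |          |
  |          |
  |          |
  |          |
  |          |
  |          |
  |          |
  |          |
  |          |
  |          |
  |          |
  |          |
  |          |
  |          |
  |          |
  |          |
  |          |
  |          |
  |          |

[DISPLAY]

    ░░    │Next:          
   ░░     │▓▓             
          │▓▓             
          │               
          │               
          │               
          │Score:         
          │0              
          │               
          │               
          │               
          │               
          │               
          │               
          │               
          │               
          │               
          │               
          │               
          │               
          │               
          │               
          │               
          │               
          │               
          │               


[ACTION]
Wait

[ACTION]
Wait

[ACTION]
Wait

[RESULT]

          │Next:          
          │▓▓             
          │▓▓             
    ░░    │               
   ░░     │               
          │               
          │Score:         
          │0              
          │               
          │               
          │               
          │               
          │               
          │               
          │               
          │               
          │               
          │               
          │               
          │               
          │               
          │               
          │               
          │               
          │               
          │               


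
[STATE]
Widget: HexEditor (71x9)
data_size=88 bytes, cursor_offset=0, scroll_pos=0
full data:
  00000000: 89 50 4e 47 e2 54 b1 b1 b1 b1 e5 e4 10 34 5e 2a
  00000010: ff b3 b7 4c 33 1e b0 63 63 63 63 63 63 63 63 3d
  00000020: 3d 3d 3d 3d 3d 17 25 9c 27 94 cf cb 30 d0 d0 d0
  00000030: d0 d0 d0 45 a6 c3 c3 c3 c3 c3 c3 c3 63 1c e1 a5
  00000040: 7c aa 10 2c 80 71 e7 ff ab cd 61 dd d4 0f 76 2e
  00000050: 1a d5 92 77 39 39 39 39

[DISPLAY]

00000000  89 50 4e 47 e2 54 b1 b1  b1 b1 e5 e4 10 34 5e 2a  |.PNG.T....
00000010  ff b3 b7 4c 33 1e b0 63  63 63 63 63 63 63 63 3d  |...L3..ccc
00000020  3d 3d 3d 3d 3d 17 25 9c  27 94 cf cb 30 d0 d0 d0  |=====.%.'.
00000030  d0 d0 d0 45 a6 c3 c3 c3  c3 c3 c3 c3 63 1c e1 a5  |...E......
00000040  7c aa 10 2c 80 71 e7 ff  ab cd 61 dd d4 0f 76 2e  ||..,.q....
00000050  1a d5 92 77 39 39 39 39                           |...w9999  
                                                                       
                                                                       
                                                                       


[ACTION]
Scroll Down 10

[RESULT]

00000050  1a d5 92 77 39 39 39 39                           |...w9999  
                                                                       
                                                                       
                                                                       
                                                                       
                                                                       
                                                                       
                                                                       
                                                                       


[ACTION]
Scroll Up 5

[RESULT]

00000000  89 50 4e 47 e2 54 b1 b1  b1 b1 e5 e4 10 34 5e 2a  |.PNG.T....
00000010  ff b3 b7 4c 33 1e b0 63  63 63 63 63 63 63 63 3d  |...L3..ccc
00000020  3d 3d 3d 3d 3d 17 25 9c  27 94 cf cb 30 d0 d0 d0  |=====.%.'.
00000030  d0 d0 d0 45 a6 c3 c3 c3  c3 c3 c3 c3 63 1c e1 a5  |...E......
00000040  7c aa 10 2c 80 71 e7 ff  ab cd 61 dd d4 0f 76 2e  ||..,.q....
00000050  1a d5 92 77 39 39 39 39                           |...w9999  
                                                                       
                                                                       
                                                                       


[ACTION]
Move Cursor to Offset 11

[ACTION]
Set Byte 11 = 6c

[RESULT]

00000000  89 50 4e 47 e2 54 b1 b1  b1 b1 e5 6C 10 34 5e 2a  |.PNG.T....
00000010  ff b3 b7 4c 33 1e b0 63  63 63 63 63 63 63 63 3d  |...L3..ccc
00000020  3d 3d 3d 3d 3d 17 25 9c  27 94 cf cb 30 d0 d0 d0  |=====.%.'.
00000030  d0 d0 d0 45 a6 c3 c3 c3  c3 c3 c3 c3 63 1c e1 a5  |...E......
00000040  7c aa 10 2c 80 71 e7 ff  ab cd 61 dd d4 0f 76 2e  ||..,.q....
00000050  1a d5 92 77 39 39 39 39                           |...w9999  
                                                                       
                                                                       
                                                                       


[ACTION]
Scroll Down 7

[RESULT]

00000050  1a d5 92 77 39 39 39 39                           |...w9999  
                                                                       
                                                                       
                                                                       
                                                                       
                                                                       
                                                                       
                                                                       
                                                                       


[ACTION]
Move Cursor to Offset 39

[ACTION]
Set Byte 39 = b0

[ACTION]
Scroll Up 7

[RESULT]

00000000  89 50 4e 47 e2 54 b1 b1  b1 b1 e5 6c 10 34 5e 2a  |.PNG.T....
00000010  ff b3 b7 4c 33 1e b0 63  63 63 63 63 63 63 63 3d  |...L3..ccc
00000020  3d 3d 3d 3d 3d 17 25 B0  27 94 cf cb 30 d0 d0 d0  |=====.%.'.
00000030  d0 d0 d0 45 a6 c3 c3 c3  c3 c3 c3 c3 63 1c e1 a5  |...E......
00000040  7c aa 10 2c 80 71 e7 ff  ab cd 61 dd d4 0f 76 2e  ||..,.q....
00000050  1a d5 92 77 39 39 39 39                           |...w9999  
                                                                       
                                                                       
                                                                       


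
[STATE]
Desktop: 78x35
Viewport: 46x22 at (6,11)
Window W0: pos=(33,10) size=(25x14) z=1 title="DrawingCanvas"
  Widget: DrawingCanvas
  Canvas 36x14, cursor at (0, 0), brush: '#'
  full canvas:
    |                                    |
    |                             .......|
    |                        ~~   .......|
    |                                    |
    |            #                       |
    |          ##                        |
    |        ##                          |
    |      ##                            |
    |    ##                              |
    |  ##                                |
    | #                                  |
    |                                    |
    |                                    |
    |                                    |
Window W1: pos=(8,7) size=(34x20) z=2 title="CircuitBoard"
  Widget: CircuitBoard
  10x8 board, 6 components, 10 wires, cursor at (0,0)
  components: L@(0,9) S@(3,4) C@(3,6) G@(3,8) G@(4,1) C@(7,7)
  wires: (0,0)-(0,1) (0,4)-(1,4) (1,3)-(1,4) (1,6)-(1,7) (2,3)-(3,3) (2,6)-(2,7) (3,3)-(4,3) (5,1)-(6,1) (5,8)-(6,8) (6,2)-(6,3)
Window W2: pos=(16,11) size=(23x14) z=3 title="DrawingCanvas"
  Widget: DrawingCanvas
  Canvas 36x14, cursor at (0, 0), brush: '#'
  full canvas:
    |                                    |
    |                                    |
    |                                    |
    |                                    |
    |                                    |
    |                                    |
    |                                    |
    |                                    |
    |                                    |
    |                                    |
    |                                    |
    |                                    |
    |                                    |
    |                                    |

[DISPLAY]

  ┃0  [.]─┏━━━━━━━━━━━━━━━━━━━━━┓  ┃Canvas    
  ┃       ┃ DrawingCanvas       ┃  ┃──────────
  ┃1      ┠─────────────────────┨─ ┃          
  ┃       ┃+                    ┃  ┃          
  ┃2      ┃                     ┃─ ┃          
  ┃       ┃                     ┃  ┃          
  ┃3      ┃                     ┃  ┃    #     
  ┃       ┃                     ┃  ┃  ##      
  ┃4      ┃                     ┃  ┃##        
  ┃       ┃                     ┃  ┃          
  ┃5      ┃                     ┃  ┃          
  ┃       ┃                     ┃  ┃          
  ┃6      ┃                     ┃  ┃━━━━━━━━━━
  ┃       ┗━━━━━━━━━━━━━━━━━━━━━┛  ┃          
  ┃7                               ┃          
  ┗━━━━━━━━━━━━━━━━━━━━━━━━━━━━━━━━┛          
                                              
                                              
                                              
                                              
                                              
                                              


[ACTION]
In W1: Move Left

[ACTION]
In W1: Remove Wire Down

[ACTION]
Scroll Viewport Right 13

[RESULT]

━━━━━━━━━━━━━━━━━━━┓  ┃Canvas         ┃       
rawingCanvas       ┃  ┃───────────────┨       
───────────────────┨─ ┃               ┃       
                   ┃  ┃               ┃       
                   ┃─ ┃               ┃       
                   ┃  ┃               ┃       
                   ┃  ┃    #          ┃       
                   ┃  ┃  ##           ┃       
                   ┃  ┃##             ┃       
                   ┃  ┃               ┃       
                   ┃  ┃               ┃       
                   ┃  ┃               ┃       
                   ┃  ┃━━━━━━━━━━━━━━━┛       
━━━━━━━━━━━━━━━━━━━┛  ┃                       
                      ┃                       
━━━━━━━━━━━━━━━━━━━━━━┛                       
                                              
                                              
                                              
                                              
                                              
                                              


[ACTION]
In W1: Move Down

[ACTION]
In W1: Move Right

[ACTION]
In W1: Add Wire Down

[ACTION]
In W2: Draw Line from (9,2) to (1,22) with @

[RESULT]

━━━━━━━━━━━━━━━━━━━┓  ┃Canvas         ┃       
rawingCanvas       ┃  ┃───────────────┨       
───────────────────┨─ ┃               ┃       
                   ┃  ┃               ┃       
                   ┃─ ┃               ┃       
                 @@┃  ┃               ┃       
              @@@  ┃  ┃    #          ┃       
            @@     ┃  ┃  ##           ┃       
         @@@       ┃  ┃##             ┃       
       @@          ┃  ┃               ┃       
    @@@            ┃  ┃               ┃       
  @@               ┃  ┃               ┃       
@@                 ┃  ┃━━━━━━━━━━━━━━━┛       
━━━━━━━━━━━━━━━━━━━┛  ┃                       
                      ┃                       
━━━━━━━━━━━━━━━━━━━━━━┛                       
                                              
                                              
                                              
                                              
                                              
                                              


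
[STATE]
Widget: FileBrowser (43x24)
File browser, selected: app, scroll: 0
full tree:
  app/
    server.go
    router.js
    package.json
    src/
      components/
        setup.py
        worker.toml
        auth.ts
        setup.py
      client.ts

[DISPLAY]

> [-] app/                                 
    server.go                              
    router.js                              
    package.json                           
    [+] src/                               
                                           
                                           
                                           
                                           
                                           
                                           
                                           
                                           
                                           
                                           
                                           
                                           
                                           
                                           
                                           
                                           
                                           
                                           
                                           


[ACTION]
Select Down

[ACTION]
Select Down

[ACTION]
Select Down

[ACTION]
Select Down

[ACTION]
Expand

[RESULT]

  [-] app/                                 
    server.go                              
    router.js                              
    package.json                           
  > [-] src/                               
      [+] components/                      
      client.ts                            
                                           
                                           
                                           
                                           
                                           
                                           
                                           
                                           
                                           
                                           
                                           
                                           
                                           
                                           
                                           
                                           
                                           


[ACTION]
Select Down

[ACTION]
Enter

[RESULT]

  [-] app/                                 
    server.go                              
    router.js                              
    package.json                           
    [-] src/                               
    > [-] components/                      
        setup.py                           
        worker.toml                        
        auth.ts                            
        setup.py                           
      client.ts                            
                                           
                                           
                                           
                                           
                                           
                                           
                                           
                                           
                                           
                                           
                                           
                                           
                                           


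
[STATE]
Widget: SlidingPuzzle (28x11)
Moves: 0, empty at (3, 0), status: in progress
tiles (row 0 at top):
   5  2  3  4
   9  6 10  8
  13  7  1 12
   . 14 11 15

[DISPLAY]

┌────┬────┬────┬────┐       
│  5 │  2 │  3 │  4 │       
├────┼────┼────┼────┤       
│  9 │  6 │ 10 │  8 │       
├────┼────┼────┼────┤       
│ 13 │  7 │  1 │ 12 │       
├────┼────┼────┼────┤       
│    │ 14 │ 11 │ 15 │       
└────┴────┴────┴────┘       
Moves: 0                    
                            


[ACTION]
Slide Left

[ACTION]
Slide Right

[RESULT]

┌────┬────┬────┬────┐       
│  5 │  2 │  3 │  4 │       
├────┼────┼────┼────┤       
│  9 │  6 │ 10 │  8 │       
├────┼────┼────┼────┤       
│ 13 │  7 │  1 │ 12 │       
├────┼────┼────┼────┤       
│    │ 14 │ 11 │ 15 │       
└────┴────┴────┴────┘       
Moves: 2                    
                            


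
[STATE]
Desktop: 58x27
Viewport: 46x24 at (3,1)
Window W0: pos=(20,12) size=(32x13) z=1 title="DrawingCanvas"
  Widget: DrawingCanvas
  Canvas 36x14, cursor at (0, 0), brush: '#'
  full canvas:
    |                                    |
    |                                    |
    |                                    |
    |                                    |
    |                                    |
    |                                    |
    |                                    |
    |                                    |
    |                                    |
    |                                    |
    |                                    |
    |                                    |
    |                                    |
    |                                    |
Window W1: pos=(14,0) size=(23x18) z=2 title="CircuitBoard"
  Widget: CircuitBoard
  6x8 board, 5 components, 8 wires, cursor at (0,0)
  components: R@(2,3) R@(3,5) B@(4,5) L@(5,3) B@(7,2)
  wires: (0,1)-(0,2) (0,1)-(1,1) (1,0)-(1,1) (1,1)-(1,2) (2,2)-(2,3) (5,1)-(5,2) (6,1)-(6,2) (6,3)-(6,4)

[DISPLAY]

           ┃ CircuitBoard        ┃            
           ┠─────────────────────┨            
           ┃   0 1 2 3 4 5       ┃            
           ┃0  [.]  · ─ ·        ┃            
           ┃        │            ┃            
           ┃1   · ─ · ─ ·        ┃            
           ┃                     ┃            
           ┃2           · ─ R    ┃            
           ┃                     ┃            
           ┃3                    ┃            
           ┃                     ┃            
           ┃4                    ┃━━━━━━━━━━━━
           ┃                     ┃            
           ┃5       · ─ ·   L    ┃────────────
           ┃                     ┃            
           ┃6       · ─ ·   · ─ ·┃            
           ┗━━━━━━━━━━━━━━━━━━━━━┛            
                 ┃                            
                 ┃                            
                 ┃                            
                 ┃                            
                 ┃                            
                 ┃                            
                 ┗━━━━━━━━━━━━━━━━━━━━━━━━━━━━


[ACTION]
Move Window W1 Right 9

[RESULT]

                    ┃ CircuitBoard        ┃   
                    ┠─────────────────────┨   
                    ┃   0 1 2 3 4 5       ┃   
                    ┃0  [.]  · ─ ·        ┃   
                    ┃        │            ┃   
                    ┃1   · ─ · ─ ·        ┃   
                    ┃                     ┃   
                    ┃2           · ─ R    ┃   
                    ┃                     ┃   
                    ┃3                    ┃   
                    ┃                     ┃   
                 ┏━━┃4                    ┃━━━
                 ┃ D┃                     ┃   
                 ┠──┃5       · ─ ·   L    ┃───
                 ┃+ ┃                     ┃   
                 ┃  ┃6       · ─ ·   · ─ ·┃   
                 ┃  ┗━━━━━━━━━━━━━━━━━━━━━┛   
                 ┃                            
                 ┃                            
                 ┃                            
                 ┃                            
                 ┃                            
                 ┃                            
                 ┗━━━━━━━━━━━━━━━━━━━━━━━━━━━━


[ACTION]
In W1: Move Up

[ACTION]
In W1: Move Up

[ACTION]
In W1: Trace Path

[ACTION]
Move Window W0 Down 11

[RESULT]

                    ┃ CircuitBoard        ┃   
                    ┠─────────────────────┨   
                    ┃   0 1 2 3 4 5       ┃   
                    ┃0  [.]  · ─ ·        ┃   
                    ┃        │            ┃   
                    ┃1   · ─ · ─ ·        ┃   
                    ┃                     ┃   
                    ┃2           · ─ R    ┃   
                    ┃                     ┃   
                    ┃3                    ┃   
                    ┃                     ┃   
                    ┃4                    ┃   
                    ┃                     ┃   
                 ┏━━┃5       · ─ ·   L    ┃━━━
                 ┃ D┃                     ┃   
                 ┠──┃6       · ─ ·   · ─ ·┃───
                 ┃+ ┗━━━━━━━━━━━━━━━━━━━━━┛   
                 ┃                            
                 ┃                            
                 ┃                            
                 ┃                            
                 ┃                            
                 ┃                            
                 ┃                            
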